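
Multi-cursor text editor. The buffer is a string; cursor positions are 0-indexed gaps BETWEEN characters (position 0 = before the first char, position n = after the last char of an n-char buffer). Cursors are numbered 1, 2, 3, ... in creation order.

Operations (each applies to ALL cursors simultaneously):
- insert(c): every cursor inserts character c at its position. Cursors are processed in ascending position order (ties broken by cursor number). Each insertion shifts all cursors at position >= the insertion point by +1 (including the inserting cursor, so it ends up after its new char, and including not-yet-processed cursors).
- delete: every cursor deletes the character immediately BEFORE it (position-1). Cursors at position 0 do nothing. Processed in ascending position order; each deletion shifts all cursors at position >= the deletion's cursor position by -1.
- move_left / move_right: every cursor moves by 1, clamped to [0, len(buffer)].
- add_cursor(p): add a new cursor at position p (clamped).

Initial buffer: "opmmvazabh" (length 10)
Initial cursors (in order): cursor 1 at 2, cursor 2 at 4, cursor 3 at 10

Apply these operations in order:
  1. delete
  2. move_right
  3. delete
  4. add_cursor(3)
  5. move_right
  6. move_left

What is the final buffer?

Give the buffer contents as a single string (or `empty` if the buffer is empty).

After op 1 (delete): buffer="omvazab" (len 7), cursors c1@1 c2@2 c3@7, authorship .......
After op 2 (move_right): buffer="omvazab" (len 7), cursors c1@2 c2@3 c3@7, authorship .......
After op 3 (delete): buffer="oaza" (len 4), cursors c1@1 c2@1 c3@4, authorship ....
After op 4 (add_cursor(3)): buffer="oaza" (len 4), cursors c1@1 c2@1 c4@3 c3@4, authorship ....
After op 5 (move_right): buffer="oaza" (len 4), cursors c1@2 c2@2 c3@4 c4@4, authorship ....
After op 6 (move_left): buffer="oaza" (len 4), cursors c1@1 c2@1 c3@3 c4@3, authorship ....

Answer: oaza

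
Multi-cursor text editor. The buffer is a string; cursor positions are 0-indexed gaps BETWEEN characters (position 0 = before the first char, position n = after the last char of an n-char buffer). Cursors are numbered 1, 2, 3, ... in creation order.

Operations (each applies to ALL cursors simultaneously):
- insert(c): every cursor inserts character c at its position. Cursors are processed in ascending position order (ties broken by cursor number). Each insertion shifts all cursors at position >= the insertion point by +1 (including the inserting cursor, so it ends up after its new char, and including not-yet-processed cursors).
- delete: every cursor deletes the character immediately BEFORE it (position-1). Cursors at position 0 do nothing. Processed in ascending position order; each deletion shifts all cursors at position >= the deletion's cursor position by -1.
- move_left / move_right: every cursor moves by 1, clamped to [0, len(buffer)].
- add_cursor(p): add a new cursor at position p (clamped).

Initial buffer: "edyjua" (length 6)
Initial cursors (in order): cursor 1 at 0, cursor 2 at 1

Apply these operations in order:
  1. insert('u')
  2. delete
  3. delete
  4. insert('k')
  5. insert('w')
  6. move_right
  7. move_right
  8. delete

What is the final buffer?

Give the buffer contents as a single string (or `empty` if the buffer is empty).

After op 1 (insert('u')): buffer="ueudyjua" (len 8), cursors c1@1 c2@3, authorship 1.2.....
After op 2 (delete): buffer="edyjua" (len 6), cursors c1@0 c2@1, authorship ......
After op 3 (delete): buffer="dyjua" (len 5), cursors c1@0 c2@0, authorship .....
After op 4 (insert('k')): buffer="kkdyjua" (len 7), cursors c1@2 c2@2, authorship 12.....
After op 5 (insert('w')): buffer="kkwwdyjua" (len 9), cursors c1@4 c2@4, authorship 1212.....
After op 6 (move_right): buffer="kkwwdyjua" (len 9), cursors c1@5 c2@5, authorship 1212.....
After op 7 (move_right): buffer="kkwwdyjua" (len 9), cursors c1@6 c2@6, authorship 1212.....
After op 8 (delete): buffer="kkwwjua" (len 7), cursors c1@4 c2@4, authorship 1212...

Answer: kkwwjua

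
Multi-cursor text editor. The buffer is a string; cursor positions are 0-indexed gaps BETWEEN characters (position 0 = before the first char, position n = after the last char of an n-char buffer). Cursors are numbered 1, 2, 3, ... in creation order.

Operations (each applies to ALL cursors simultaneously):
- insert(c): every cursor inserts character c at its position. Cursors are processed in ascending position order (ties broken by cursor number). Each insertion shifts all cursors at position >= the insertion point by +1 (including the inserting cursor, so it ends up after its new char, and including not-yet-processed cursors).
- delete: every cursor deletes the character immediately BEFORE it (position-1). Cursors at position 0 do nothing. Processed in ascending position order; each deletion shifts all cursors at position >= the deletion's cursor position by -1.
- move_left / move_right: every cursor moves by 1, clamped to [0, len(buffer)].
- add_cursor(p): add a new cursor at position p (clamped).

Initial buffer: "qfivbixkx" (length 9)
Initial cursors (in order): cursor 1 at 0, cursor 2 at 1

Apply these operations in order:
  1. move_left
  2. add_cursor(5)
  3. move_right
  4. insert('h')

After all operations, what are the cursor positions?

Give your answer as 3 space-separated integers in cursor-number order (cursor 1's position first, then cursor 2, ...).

Answer: 3 3 9

Derivation:
After op 1 (move_left): buffer="qfivbixkx" (len 9), cursors c1@0 c2@0, authorship .........
After op 2 (add_cursor(5)): buffer="qfivbixkx" (len 9), cursors c1@0 c2@0 c3@5, authorship .........
After op 3 (move_right): buffer="qfivbixkx" (len 9), cursors c1@1 c2@1 c3@6, authorship .........
After op 4 (insert('h')): buffer="qhhfivbihxkx" (len 12), cursors c1@3 c2@3 c3@9, authorship .12.....3...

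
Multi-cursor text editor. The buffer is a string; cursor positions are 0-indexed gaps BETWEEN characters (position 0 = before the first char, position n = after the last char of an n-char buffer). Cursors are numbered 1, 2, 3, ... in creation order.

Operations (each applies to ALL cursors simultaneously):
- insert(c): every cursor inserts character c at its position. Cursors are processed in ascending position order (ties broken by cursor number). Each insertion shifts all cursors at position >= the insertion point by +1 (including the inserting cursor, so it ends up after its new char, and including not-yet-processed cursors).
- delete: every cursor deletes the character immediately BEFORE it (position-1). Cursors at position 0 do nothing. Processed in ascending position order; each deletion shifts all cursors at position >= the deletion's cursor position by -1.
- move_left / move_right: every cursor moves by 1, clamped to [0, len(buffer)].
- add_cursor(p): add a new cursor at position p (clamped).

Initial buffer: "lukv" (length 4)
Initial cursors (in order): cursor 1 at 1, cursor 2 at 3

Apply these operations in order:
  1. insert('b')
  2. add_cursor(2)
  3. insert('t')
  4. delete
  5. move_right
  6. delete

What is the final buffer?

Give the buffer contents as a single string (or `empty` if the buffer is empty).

Answer: lkb

Derivation:
After op 1 (insert('b')): buffer="lbukbv" (len 6), cursors c1@2 c2@5, authorship .1..2.
After op 2 (add_cursor(2)): buffer="lbukbv" (len 6), cursors c1@2 c3@2 c2@5, authorship .1..2.
After op 3 (insert('t')): buffer="lbttukbtv" (len 9), cursors c1@4 c3@4 c2@8, authorship .113..22.
After op 4 (delete): buffer="lbukbv" (len 6), cursors c1@2 c3@2 c2@5, authorship .1..2.
After op 5 (move_right): buffer="lbukbv" (len 6), cursors c1@3 c3@3 c2@6, authorship .1..2.
After op 6 (delete): buffer="lkb" (len 3), cursors c1@1 c3@1 c2@3, authorship ..2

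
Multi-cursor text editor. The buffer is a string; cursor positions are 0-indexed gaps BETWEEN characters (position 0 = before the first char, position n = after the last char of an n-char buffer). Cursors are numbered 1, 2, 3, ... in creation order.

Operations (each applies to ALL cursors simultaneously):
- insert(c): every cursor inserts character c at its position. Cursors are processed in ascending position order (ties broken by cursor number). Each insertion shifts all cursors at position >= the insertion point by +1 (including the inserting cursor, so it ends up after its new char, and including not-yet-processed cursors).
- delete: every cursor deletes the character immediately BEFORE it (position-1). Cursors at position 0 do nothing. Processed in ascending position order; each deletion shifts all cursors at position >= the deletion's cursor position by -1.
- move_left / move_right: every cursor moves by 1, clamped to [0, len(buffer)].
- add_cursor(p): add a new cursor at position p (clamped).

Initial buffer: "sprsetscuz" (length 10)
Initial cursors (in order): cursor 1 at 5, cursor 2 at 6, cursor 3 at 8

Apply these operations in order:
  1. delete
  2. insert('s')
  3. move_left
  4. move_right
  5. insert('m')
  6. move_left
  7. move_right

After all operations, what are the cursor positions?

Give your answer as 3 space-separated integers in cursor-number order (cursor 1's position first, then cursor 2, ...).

Answer: 8 8 11

Derivation:
After op 1 (delete): buffer="sprssuz" (len 7), cursors c1@4 c2@4 c3@5, authorship .......
After op 2 (insert('s')): buffer="sprsssssuz" (len 10), cursors c1@6 c2@6 c3@8, authorship ....12.3..
After op 3 (move_left): buffer="sprsssssuz" (len 10), cursors c1@5 c2@5 c3@7, authorship ....12.3..
After op 4 (move_right): buffer="sprsssssuz" (len 10), cursors c1@6 c2@6 c3@8, authorship ....12.3..
After op 5 (insert('m')): buffer="sprsssmmssmuz" (len 13), cursors c1@8 c2@8 c3@11, authorship ....1212.33..
After op 6 (move_left): buffer="sprsssmmssmuz" (len 13), cursors c1@7 c2@7 c3@10, authorship ....1212.33..
After op 7 (move_right): buffer="sprsssmmssmuz" (len 13), cursors c1@8 c2@8 c3@11, authorship ....1212.33..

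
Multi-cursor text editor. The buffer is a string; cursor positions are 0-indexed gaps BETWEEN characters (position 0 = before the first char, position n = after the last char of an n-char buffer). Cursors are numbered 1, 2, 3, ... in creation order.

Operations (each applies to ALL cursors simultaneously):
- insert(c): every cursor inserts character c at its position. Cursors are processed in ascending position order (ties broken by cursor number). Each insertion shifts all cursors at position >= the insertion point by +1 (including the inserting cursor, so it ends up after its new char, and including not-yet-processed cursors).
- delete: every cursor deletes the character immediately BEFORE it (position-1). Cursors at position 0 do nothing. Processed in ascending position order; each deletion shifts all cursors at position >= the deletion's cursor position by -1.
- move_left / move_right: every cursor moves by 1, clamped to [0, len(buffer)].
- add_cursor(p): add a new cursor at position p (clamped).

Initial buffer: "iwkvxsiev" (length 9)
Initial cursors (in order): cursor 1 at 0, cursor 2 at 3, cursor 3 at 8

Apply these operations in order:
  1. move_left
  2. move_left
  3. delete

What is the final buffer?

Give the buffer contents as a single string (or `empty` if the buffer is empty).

After op 1 (move_left): buffer="iwkvxsiev" (len 9), cursors c1@0 c2@2 c3@7, authorship .........
After op 2 (move_left): buffer="iwkvxsiev" (len 9), cursors c1@0 c2@1 c3@6, authorship .........
After op 3 (delete): buffer="wkvxiev" (len 7), cursors c1@0 c2@0 c3@4, authorship .......

Answer: wkvxiev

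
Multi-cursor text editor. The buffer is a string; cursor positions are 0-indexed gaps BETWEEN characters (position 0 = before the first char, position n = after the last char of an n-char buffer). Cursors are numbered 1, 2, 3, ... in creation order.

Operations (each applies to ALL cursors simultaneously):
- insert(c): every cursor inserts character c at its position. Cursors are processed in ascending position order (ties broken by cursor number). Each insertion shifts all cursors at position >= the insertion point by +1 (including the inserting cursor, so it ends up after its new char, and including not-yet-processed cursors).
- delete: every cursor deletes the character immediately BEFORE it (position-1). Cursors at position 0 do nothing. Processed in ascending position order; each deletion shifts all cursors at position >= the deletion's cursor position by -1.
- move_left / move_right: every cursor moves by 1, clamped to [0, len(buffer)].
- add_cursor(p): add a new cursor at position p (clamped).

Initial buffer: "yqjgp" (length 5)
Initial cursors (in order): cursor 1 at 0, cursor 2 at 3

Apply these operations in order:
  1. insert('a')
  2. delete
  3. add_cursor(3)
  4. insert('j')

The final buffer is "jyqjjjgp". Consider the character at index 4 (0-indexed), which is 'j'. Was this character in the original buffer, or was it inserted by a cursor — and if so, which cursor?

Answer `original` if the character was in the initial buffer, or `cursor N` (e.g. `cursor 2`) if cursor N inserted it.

Answer: cursor 2

Derivation:
After op 1 (insert('a')): buffer="ayqjagp" (len 7), cursors c1@1 c2@5, authorship 1...2..
After op 2 (delete): buffer="yqjgp" (len 5), cursors c1@0 c2@3, authorship .....
After op 3 (add_cursor(3)): buffer="yqjgp" (len 5), cursors c1@0 c2@3 c3@3, authorship .....
After op 4 (insert('j')): buffer="jyqjjjgp" (len 8), cursors c1@1 c2@6 c3@6, authorship 1...23..
Authorship (.=original, N=cursor N): 1 . . . 2 3 . .
Index 4: author = 2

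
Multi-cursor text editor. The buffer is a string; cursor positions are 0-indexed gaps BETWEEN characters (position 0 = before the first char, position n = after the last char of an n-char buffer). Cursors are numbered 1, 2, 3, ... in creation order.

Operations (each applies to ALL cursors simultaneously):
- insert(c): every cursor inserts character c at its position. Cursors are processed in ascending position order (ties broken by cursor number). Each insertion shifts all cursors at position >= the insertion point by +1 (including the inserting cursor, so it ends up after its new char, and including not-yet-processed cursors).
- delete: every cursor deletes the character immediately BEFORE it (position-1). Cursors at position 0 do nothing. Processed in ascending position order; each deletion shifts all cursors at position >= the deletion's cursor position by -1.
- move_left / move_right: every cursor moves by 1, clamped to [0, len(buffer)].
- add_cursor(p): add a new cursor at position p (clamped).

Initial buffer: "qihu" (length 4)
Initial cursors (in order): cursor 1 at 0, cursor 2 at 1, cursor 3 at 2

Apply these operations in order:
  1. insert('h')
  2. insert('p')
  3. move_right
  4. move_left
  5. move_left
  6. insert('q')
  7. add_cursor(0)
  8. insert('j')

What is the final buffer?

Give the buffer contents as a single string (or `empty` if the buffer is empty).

After op 1 (insert('h')): buffer="hqhihhu" (len 7), cursors c1@1 c2@3 c3@5, authorship 1.2.3..
After op 2 (insert('p')): buffer="hpqhpihphu" (len 10), cursors c1@2 c2@5 c3@8, authorship 11.22.33..
After op 3 (move_right): buffer="hpqhpihphu" (len 10), cursors c1@3 c2@6 c3@9, authorship 11.22.33..
After op 4 (move_left): buffer="hpqhpihphu" (len 10), cursors c1@2 c2@5 c3@8, authorship 11.22.33..
After op 5 (move_left): buffer="hpqhpihphu" (len 10), cursors c1@1 c2@4 c3@7, authorship 11.22.33..
After op 6 (insert('q')): buffer="hqpqhqpihqphu" (len 13), cursors c1@2 c2@6 c3@10, authorship 111.222.333..
After op 7 (add_cursor(0)): buffer="hqpqhqpihqphu" (len 13), cursors c4@0 c1@2 c2@6 c3@10, authorship 111.222.333..
After op 8 (insert('j')): buffer="jhqjpqhqjpihqjphu" (len 17), cursors c4@1 c1@4 c2@9 c3@14, authorship 41111.2222.3333..

Answer: jhqjpqhqjpihqjphu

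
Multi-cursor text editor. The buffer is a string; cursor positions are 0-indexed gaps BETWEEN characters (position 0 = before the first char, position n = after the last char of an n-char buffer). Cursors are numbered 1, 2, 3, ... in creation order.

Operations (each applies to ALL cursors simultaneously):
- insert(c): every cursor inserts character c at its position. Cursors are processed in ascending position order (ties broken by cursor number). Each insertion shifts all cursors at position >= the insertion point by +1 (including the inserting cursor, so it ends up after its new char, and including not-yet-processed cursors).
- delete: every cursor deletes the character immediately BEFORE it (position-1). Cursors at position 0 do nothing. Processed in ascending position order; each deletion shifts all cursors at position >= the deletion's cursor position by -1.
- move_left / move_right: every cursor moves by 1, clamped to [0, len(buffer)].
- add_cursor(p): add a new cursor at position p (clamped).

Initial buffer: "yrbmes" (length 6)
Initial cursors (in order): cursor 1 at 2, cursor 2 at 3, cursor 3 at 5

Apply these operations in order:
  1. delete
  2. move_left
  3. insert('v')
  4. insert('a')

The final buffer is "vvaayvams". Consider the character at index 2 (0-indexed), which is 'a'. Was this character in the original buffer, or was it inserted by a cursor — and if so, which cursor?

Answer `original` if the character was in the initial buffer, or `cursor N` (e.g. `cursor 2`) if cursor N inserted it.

After op 1 (delete): buffer="yms" (len 3), cursors c1@1 c2@1 c3@2, authorship ...
After op 2 (move_left): buffer="yms" (len 3), cursors c1@0 c2@0 c3@1, authorship ...
After op 3 (insert('v')): buffer="vvyvms" (len 6), cursors c1@2 c2@2 c3@4, authorship 12.3..
After op 4 (insert('a')): buffer="vvaayvams" (len 9), cursors c1@4 c2@4 c3@7, authorship 1212.33..
Authorship (.=original, N=cursor N): 1 2 1 2 . 3 3 . .
Index 2: author = 1

Answer: cursor 1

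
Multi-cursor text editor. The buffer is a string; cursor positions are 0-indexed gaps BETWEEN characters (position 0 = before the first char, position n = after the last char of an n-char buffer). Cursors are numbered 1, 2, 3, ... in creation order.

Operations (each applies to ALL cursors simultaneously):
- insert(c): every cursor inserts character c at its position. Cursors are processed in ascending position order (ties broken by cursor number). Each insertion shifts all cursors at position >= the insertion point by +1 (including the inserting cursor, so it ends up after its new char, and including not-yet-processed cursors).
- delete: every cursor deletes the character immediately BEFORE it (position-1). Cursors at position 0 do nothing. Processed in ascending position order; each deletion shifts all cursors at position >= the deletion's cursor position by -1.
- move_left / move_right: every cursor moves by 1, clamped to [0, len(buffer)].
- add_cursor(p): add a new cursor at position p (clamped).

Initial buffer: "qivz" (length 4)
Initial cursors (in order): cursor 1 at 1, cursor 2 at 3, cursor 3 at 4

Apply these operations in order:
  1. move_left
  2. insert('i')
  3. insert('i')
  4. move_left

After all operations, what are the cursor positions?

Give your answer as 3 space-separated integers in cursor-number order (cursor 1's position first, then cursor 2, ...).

Answer: 1 5 8

Derivation:
After op 1 (move_left): buffer="qivz" (len 4), cursors c1@0 c2@2 c3@3, authorship ....
After op 2 (insert('i')): buffer="iqiiviz" (len 7), cursors c1@1 c2@4 c3@6, authorship 1..2.3.
After op 3 (insert('i')): buffer="iiqiiiviiz" (len 10), cursors c1@2 c2@6 c3@9, authorship 11..22.33.
After op 4 (move_left): buffer="iiqiiiviiz" (len 10), cursors c1@1 c2@5 c3@8, authorship 11..22.33.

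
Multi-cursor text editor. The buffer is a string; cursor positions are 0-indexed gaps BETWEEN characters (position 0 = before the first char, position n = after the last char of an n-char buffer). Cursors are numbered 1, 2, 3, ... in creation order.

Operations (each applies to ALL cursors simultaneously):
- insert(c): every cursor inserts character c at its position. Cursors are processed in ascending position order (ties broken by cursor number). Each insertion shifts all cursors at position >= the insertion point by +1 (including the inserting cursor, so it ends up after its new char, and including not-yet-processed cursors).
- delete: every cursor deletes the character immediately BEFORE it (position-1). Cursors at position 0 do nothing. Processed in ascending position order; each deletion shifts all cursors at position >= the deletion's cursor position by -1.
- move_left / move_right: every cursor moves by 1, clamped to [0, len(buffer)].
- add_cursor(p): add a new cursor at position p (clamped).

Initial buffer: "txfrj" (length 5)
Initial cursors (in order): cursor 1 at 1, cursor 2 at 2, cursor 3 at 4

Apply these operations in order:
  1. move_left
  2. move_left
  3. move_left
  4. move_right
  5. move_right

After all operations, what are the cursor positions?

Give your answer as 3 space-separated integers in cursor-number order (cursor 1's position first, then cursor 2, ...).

Answer: 2 2 3

Derivation:
After op 1 (move_left): buffer="txfrj" (len 5), cursors c1@0 c2@1 c3@3, authorship .....
After op 2 (move_left): buffer="txfrj" (len 5), cursors c1@0 c2@0 c3@2, authorship .....
After op 3 (move_left): buffer="txfrj" (len 5), cursors c1@0 c2@0 c3@1, authorship .....
After op 4 (move_right): buffer="txfrj" (len 5), cursors c1@1 c2@1 c3@2, authorship .....
After op 5 (move_right): buffer="txfrj" (len 5), cursors c1@2 c2@2 c3@3, authorship .....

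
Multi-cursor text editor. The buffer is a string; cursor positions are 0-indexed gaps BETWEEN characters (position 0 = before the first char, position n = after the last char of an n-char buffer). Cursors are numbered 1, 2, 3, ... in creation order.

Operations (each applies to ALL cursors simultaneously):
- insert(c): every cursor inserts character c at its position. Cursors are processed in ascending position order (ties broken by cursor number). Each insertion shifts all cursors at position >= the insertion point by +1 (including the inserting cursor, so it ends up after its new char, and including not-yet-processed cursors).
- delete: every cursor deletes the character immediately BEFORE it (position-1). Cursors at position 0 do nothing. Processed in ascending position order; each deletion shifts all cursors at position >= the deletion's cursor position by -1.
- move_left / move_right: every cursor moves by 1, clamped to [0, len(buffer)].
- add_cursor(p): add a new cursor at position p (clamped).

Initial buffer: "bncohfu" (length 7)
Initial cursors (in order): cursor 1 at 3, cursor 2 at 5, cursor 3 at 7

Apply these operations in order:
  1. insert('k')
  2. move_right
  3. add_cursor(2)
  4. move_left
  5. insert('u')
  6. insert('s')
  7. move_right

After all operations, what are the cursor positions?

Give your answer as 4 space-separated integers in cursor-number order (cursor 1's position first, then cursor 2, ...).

After op 1 (insert('k')): buffer="bnckohkfuk" (len 10), cursors c1@4 c2@7 c3@10, authorship ...1..2..3
After op 2 (move_right): buffer="bnckohkfuk" (len 10), cursors c1@5 c2@8 c3@10, authorship ...1..2..3
After op 3 (add_cursor(2)): buffer="bnckohkfuk" (len 10), cursors c4@2 c1@5 c2@8 c3@10, authorship ...1..2..3
After op 4 (move_left): buffer="bnckohkfuk" (len 10), cursors c4@1 c1@4 c2@7 c3@9, authorship ...1..2..3
After op 5 (insert('u')): buffer="bunckuohkufuuk" (len 14), cursors c4@2 c1@6 c2@10 c3@13, authorship .4..11..22..33
After op 6 (insert('s')): buffer="busnckusohkusfuusk" (len 18), cursors c4@3 c1@8 c2@13 c3@17, authorship .44..111..222..333
After op 7 (move_right): buffer="busnckusohkusfuusk" (len 18), cursors c4@4 c1@9 c2@14 c3@18, authorship .44..111..222..333

Answer: 9 14 18 4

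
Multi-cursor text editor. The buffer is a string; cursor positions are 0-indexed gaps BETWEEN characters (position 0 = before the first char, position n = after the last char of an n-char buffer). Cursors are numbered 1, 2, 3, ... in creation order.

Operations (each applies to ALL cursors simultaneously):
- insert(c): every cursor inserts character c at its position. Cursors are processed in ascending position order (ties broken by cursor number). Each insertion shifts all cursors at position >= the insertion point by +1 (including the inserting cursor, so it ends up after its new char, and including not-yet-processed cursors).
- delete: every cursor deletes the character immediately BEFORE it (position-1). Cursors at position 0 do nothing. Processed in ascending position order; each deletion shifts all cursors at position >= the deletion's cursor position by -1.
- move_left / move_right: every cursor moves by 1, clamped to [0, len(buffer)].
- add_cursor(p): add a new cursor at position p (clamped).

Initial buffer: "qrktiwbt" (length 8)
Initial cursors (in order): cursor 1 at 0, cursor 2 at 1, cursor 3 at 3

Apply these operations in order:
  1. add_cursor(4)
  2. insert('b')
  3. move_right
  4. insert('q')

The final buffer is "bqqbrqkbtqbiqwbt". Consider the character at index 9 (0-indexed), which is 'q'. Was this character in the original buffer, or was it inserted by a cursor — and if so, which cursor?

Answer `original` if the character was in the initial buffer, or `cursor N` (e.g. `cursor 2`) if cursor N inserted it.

Answer: cursor 3

Derivation:
After op 1 (add_cursor(4)): buffer="qrktiwbt" (len 8), cursors c1@0 c2@1 c3@3 c4@4, authorship ........
After op 2 (insert('b')): buffer="bqbrkbtbiwbt" (len 12), cursors c1@1 c2@3 c3@6 c4@8, authorship 1.2..3.4....
After op 3 (move_right): buffer="bqbrkbtbiwbt" (len 12), cursors c1@2 c2@4 c3@7 c4@9, authorship 1.2..3.4....
After op 4 (insert('q')): buffer="bqqbrqkbtqbiqwbt" (len 16), cursors c1@3 c2@6 c3@10 c4@13, authorship 1.12.2.3.34.4...
Authorship (.=original, N=cursor N): 1 . 1 2 . 2 . 3 . 3 4 . 4 . . .
Index 9: author = 3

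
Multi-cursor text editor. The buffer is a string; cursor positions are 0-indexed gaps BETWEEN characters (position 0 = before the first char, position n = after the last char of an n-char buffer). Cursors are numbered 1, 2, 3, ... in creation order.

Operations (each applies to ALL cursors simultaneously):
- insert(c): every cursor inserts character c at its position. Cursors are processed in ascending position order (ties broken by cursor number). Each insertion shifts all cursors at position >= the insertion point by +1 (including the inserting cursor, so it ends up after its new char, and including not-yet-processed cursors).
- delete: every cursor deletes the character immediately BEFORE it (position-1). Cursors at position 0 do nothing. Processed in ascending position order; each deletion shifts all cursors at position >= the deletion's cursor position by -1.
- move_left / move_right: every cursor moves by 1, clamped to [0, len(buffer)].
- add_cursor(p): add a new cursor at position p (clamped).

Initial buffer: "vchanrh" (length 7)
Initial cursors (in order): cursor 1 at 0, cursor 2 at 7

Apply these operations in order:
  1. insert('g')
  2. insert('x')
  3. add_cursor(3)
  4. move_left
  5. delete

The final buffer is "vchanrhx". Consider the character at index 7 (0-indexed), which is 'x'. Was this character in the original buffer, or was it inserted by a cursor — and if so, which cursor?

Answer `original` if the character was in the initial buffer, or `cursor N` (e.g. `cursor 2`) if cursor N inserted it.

Answer: cursor 2

Derivation:
After op 1 (insert('g')): buffer="gvchanrhg" (len 9), cursors c1@1 c2@9, authorship 1.......2
After op 2 (insert('x')): buffer="gxvchanrhgx" (len 11), cursors c1@2 c2@11, authorship 11.......22
After op 3 (add_cursor(3)): buffer="gxvchanrhgx" (len 11), cursors c1@2 c3@3 c2@11, authorship 11.......22
After op 4 (move_left): buffer="gxvchanrhgx" (len 11), cursors c1@1 c3@2 c2@10, authorship 11.......22
After op 5 (delete): buffer="vchanrhx" (len 8), cursors c1@0 c3@0 c2@7, authorship .......2
Authorship (.=original, N=cursor N): . . . . . . . 2
Index 7: author = 2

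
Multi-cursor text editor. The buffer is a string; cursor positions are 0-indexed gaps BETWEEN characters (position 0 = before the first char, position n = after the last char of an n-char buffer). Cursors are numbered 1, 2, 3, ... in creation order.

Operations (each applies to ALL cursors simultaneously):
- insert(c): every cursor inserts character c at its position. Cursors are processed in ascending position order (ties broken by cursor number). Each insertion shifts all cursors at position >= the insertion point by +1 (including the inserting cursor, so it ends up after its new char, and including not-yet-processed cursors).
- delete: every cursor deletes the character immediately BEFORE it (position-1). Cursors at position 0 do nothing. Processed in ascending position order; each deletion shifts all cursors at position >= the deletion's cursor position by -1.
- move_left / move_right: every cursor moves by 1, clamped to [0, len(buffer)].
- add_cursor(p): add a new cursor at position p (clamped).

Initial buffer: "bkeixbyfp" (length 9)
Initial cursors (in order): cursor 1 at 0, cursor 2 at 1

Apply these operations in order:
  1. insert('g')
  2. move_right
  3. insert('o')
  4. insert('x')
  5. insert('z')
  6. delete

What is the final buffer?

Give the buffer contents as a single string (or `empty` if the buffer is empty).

After op 1 (insert('g')): buffer="gbgkeixbyfp" (len 11), cursors c1@1 c2@3, authorship 1.2........
After op 2 (move_right): buffer="gbgkeixbyfp" (len 11), cursors c1@2 c2@4, authorship 1.2........
After op 3 (insert('o')): buffer="gbogkoeixbyfp" (len 13), cursors c1@3 c2@6, authorship 1.12.2.......
After op 4 (insert('x')): buffer="gboxgkoxeixbyfp" (len 15), cursors c1@4 c2@8, authorship 1.112.22.......
After op 5 (insert('z')): buffer="gboxzgkoxzeixbyfp" (len 17), cursors c1@5 c2@10, authorship 1.1112.222.......
After op 6 (delete): buffer="gboxgkoxeixbyfp" (len 15), cursors c1@4 c2@8, authorship 1.112.22.......

Answer: gboxgkoxeixbyfp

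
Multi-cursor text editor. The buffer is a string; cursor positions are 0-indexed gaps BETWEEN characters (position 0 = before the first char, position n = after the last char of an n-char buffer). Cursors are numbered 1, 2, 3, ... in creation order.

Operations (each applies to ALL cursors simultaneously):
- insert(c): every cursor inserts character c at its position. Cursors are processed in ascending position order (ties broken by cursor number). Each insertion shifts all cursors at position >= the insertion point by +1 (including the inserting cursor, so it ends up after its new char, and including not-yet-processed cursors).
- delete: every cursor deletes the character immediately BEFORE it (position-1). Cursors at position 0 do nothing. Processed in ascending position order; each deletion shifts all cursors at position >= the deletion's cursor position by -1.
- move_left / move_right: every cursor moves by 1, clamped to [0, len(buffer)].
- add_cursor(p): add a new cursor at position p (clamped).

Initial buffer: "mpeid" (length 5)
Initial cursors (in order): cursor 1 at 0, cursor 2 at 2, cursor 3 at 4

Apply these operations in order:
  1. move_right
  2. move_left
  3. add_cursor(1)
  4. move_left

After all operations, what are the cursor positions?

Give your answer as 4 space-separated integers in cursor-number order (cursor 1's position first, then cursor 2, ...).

Answer: 0 1 3 0

Derivation:
After op 1 (move_right): buffer="mpeid" (len 5), cursors c1@1 c2@3 c3@5, authorship .....
After op 2 (move_left): buffer="mpeid" (len 5), cursors c1@0 c2@2 c3@4, authorship .....
After op 3 (add_cursor(1)): buffer="mpeid" (len 5), cursors c1@0 c4@1 c2@2 c3@4, authorship .....
After op 4 (move_left): buffer="mpeid" (len 5), cursors c1@0 c4@0 c2@1 c3@3, authorship .....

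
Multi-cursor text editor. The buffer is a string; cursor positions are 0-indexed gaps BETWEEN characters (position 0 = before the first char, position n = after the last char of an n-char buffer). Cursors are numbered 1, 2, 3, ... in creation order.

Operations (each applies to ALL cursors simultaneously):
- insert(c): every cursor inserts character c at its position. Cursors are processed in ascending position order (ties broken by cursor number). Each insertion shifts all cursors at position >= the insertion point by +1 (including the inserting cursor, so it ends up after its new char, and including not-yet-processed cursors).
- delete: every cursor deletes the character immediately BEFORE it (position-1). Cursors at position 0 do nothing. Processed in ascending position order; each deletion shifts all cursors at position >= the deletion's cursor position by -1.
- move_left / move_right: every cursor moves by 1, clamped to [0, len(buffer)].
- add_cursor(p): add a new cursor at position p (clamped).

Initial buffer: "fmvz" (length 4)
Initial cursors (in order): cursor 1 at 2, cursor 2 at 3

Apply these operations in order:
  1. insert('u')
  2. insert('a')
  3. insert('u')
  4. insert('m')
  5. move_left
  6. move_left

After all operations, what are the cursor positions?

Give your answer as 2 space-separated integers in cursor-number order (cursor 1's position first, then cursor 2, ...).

After op 1 (insert('u')): buffer="fmuvuz" (len 6), cursors c1@3 c2@5, authorship ..1.2.
After op 2 (insert('a')): buffer="fmuavuaz" (len 8), cursors c1@4 c2@7, authorship ..11.22.
After op 3 (insert('u')): buffer="fmuauvuauz" (len 10), cursors c1@5 c2@9, authorship ..111.222.
After op 4 (insert('m')): buffer="fmuaumvuaumz" (len 12), cursors c1@6 c2@11, authorship ..1111.2222.
After op 5 (move_left): buffer="fmuaumvuaumz" (len 12), cursors c1@5 c2@10, authorship ..1111.2222.
After op 6 (move_left): buffer="fmuaumvuaumz" (len 12), cursors c1@4 c2@9, authorship ..1111.2222.

Answer: 4 9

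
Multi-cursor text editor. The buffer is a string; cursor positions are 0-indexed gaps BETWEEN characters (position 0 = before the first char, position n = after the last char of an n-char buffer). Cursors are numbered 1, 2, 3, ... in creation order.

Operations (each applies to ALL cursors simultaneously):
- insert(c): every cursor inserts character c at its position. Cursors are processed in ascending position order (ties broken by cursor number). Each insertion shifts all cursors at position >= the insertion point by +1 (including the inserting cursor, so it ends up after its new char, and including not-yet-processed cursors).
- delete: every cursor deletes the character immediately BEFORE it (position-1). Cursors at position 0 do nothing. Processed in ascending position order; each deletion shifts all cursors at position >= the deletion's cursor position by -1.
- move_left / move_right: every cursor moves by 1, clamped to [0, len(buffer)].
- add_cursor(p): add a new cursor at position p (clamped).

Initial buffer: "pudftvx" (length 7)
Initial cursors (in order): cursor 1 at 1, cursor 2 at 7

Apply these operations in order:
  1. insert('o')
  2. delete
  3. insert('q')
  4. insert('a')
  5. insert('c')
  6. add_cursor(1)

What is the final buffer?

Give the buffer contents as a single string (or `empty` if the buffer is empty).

Answer: pqacudftvxqac

Derivation:
After op 1 (insert('o')): buffer="poudftvxo" (len 9), cursors c1@2 c2@9, authorship .1......2
After op 2 (delete): buffer="pudftvx" (len 7), cursors c1@1 c2@7, authorship .......
After op 3 (insert('q')): buffer="pqudftvxq" (len 9), cursors c1@2 c2@9, authorship .1......2
After op 4 (insert('a')): buffer="pqaudftvxqa" (len 11), cursors c1@3 c2@11, authorship .11......22
After op 5 (insert('c')): buffer="pqacudftvxqac" (len 13), cursors c1@4 c2@13, authorship .111......222
After op 6 (add_cursor(1)): buffer="pqacudftvxqac" (len 13), cursors c3@1 c1@4 c2@13, authorship .111......222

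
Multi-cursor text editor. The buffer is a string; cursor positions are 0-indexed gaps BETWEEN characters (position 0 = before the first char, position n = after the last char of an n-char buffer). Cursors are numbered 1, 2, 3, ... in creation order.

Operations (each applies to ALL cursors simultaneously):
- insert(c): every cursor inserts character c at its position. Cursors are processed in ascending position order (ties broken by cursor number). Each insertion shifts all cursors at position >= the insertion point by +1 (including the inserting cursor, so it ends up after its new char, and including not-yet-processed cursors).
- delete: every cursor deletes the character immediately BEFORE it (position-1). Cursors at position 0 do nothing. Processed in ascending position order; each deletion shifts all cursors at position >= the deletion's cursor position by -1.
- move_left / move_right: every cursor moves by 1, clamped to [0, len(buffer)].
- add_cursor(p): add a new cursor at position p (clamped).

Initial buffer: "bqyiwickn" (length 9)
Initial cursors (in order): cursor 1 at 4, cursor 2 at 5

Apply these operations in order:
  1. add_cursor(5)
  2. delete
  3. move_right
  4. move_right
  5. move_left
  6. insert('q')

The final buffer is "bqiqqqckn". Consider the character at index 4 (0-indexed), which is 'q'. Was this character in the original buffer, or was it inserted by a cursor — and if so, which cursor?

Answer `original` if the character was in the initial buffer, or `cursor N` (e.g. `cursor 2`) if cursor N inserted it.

Answer: cursor 2

Derivation:
After op 1 (add_cursor(5)): buffer="bqyiwickn" (len 9), cursors c1@4 c2@5 c3@5, authorship .........
After op 2 (delete): buffer="bqickn" (len 6), cursors c1@2 c2@2 c3@2, authorship ......
After op 3 (move_right): buffer="bqickn" (len 6), cursors c1@3 c2@3 c3@3, authorship ......
After op 4 (move_right): buffer="bqickn" (len 6), cursors c1@4 c2@4 c3@4, authorship ......
After op 5 (move_left): buffer="bqickn" (len 6), cursors c1@3 c2@3 c3@3, authorship ......
After op 6 (insert('q')): buffer="bqiqqqckn" (len 9), cursors c1@6 c2@6 c3@6, authorship ...123...
Authorship (.=original, N=cursor N): . . . 1 2 3 . . .
Index 4: author = 2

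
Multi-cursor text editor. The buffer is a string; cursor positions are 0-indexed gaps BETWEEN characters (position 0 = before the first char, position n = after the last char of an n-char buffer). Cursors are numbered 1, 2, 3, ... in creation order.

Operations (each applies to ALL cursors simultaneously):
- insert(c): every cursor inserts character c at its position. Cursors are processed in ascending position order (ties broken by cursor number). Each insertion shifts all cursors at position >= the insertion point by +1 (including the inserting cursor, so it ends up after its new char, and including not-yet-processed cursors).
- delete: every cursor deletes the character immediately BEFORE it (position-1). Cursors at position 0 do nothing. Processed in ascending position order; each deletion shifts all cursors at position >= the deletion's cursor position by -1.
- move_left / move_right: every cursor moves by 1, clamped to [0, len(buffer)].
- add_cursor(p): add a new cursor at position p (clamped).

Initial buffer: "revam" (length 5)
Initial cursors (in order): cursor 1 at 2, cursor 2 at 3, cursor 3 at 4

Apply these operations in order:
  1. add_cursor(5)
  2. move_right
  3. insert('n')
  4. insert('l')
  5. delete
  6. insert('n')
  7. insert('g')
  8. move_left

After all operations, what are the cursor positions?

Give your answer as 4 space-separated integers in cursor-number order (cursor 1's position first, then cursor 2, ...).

After op 1 (add_cursor(5)): buffer="revam" (len 5), cursors c1@2 c2@3 c3@4 c4@5, authorship .....
After op 2 (move_right): buffer="revam" (len 5), cursors c1@3 c2@4 c3@5 c4@5, authorship .....
After op 3 (insert('n')): buffer="revnanmnn" (len 9), cursors c1@4 c2@6 c3@9 c4@9, authorship ...1.2.34
After op 4 (insert('l')): buffer="revnlanlmnnll" (len 13), cursors c1@5 c2@8 c3@13 c4@13, authorship ...11.22.3434
After op 5 (delete): buffer="revnanmnn" (len 9), cursors c1@4 c2@6 c3@9 c4@9, authorship ...1.2.34
After op 6 (insert('n')): buffer="revnnannmnnnn" (len 13), cursors c1@5 c2@8 c3@13 c4@13, authorship ...11.22.3434
After op 7 (insert('g')): buffer="revnnganngmnnnngg" (len 17), cursors c1@6 c2@10 c3@17 c4@17, authorship ...111.222.343434
After op 8 (move_left): buffer="revnnganngmnnnngg" (len 17), cursors c1@5 c2@9 c3@16 c4@16, authorship ...111.222.343434

Answer: 5 9 16 16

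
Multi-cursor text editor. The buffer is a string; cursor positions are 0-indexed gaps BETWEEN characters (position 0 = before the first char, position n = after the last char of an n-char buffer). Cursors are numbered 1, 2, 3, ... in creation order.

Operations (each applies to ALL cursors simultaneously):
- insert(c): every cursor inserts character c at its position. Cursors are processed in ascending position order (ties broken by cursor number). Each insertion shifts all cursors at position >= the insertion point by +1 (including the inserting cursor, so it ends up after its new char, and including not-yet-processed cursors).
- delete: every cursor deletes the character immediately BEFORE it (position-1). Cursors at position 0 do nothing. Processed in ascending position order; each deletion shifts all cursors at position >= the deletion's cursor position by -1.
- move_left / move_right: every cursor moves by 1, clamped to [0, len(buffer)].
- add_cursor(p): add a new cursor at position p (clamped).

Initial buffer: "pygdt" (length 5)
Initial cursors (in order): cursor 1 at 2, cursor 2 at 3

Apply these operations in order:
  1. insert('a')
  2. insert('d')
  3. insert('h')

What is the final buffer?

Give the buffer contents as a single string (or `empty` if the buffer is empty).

Answer: pyadhgadhdt

Derivation:
After op 1 (insert('a')): buffer="pyagadt" (len 7), cursors c1@3 c2@5, authorship ..1.2..
After op 2 (insert('d')): buffer="pyadgaddt" (len 9), cursors c1@4 c2@7, authorship ..11.22..
After op 3 (insert('h')): buffer="pyadhgadhdt" (len 11), cursors c1@5 c2@9, authorship ..111.222..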